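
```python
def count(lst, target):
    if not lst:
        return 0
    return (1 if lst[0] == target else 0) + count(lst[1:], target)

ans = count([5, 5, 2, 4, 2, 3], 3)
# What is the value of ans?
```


count([5, 5, 2, 4, 2, 3], 3)
lst[0]=5 != 3: 0 + count([5, 2, 4, 2, 3], 3)
lst[0]=5 != 3: 0 + count([2, 4, 2, 3], 3)
lst[0]=2 != 3: 0 + count([4, 2, 3], 3)
lst[0]=4 != 3: 0 + count([2, 3], 3)
lst[0]=2 != 3: 0 + count([3], 3)
lst[0]=3 == 3: 1 + count([], 3)
= 1


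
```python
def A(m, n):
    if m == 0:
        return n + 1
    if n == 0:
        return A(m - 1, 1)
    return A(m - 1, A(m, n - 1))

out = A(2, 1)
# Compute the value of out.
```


A(2, 1)
= A(1, A(2, 0))
First compute A(2, 0) = 3
= A(1, 3)
= 5


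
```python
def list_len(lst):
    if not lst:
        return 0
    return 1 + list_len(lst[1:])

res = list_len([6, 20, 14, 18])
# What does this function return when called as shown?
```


list_len([6, 20, 14, 18])
= 1 + list_len([20, 14, 18])
= 1 + 1 + list_len([14, 18])
= 1 + 1 + 1 + list_len([18])
= 1 + 1 + 1 + 1 + list_len([])
= 1 + 1 + 1 + 1 + 0
= 4


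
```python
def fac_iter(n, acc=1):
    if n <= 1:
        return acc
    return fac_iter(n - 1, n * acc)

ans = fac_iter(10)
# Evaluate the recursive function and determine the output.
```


fac_iter(10, 1)
= fac_iter(9, 10 * 1) = fac_iter(9, 10)
= fac_iter(8, 9 * 10) = fac_iter(8, 90)
= fac_iter(7, 8 * 90) = fac_iter(7, 720)
= fac_iter(6, 7 * 720) = fac_iter(6, 5040)
= fac_iter(5, 6 * 5040) = fac_iter(5, 30240)
= fac_iter(4, 5 * 30240) = fac_iter(4, 151200)
= fac_iter(3, 4 * 151200) = fac_iter(3, 604800)
= fac_iter(2, 3 * 604800) = fac_iter(2, 1814400)
= fac_iter(1, 2 * 1814400) = fac_iter(1, 3628800)
n <= 1, return acc = 3628800


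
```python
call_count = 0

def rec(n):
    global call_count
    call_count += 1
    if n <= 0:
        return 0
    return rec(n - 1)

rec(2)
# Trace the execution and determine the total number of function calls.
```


rec(2) calls rec(1) calls ... calls rec(0)
Total calls: 2 + 1 (for base case) = 3


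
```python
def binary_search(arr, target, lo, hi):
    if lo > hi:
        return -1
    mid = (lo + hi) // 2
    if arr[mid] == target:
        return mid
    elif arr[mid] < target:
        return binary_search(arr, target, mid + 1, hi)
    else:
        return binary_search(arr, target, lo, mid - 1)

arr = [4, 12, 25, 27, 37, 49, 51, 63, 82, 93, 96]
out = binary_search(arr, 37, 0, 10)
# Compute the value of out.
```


binary_search(arr, 37, 0, 10)
lo=0, hi=10, mid=5, arr[mid]=49
49 > 37, search left half
lo=0, hi=4, mid=2, arr[mid]=25
25 < 37, search right half
lo=3, hi=4, mid=3, arr[mid]=27
27 < 37, search right half
lo=4, hi=4, mid=4, arr[mid]=37
arr[4] == 37, found at index 4
= 4


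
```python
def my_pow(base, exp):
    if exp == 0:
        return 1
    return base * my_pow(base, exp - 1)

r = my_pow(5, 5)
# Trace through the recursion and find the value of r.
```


my_pow(5, 5)
= 5 * my_pow(5, 4)
= 5 * 5 * my_pow(5, 3)
= 5 * 5 * 5 * my_pow(5, 2)
= 5 * 5 * 5 * 5 * my_pow(5, 1)
= 5 * 5 * 5 * 5 * 5 * my_pow(5, 0)
= 5 * 5 * 5 * 5 * 5 * 1
= 3125


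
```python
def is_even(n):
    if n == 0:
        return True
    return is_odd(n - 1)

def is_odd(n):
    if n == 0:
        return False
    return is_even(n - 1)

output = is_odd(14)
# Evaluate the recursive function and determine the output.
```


is_odd(14)
= is_even(13)
= is_odd(12)
= is_even(11)
= is_odd(10)
= is_even(9)
= is_odd(8)
= is_even(7)
= is_odd(6)
= is_even(5)
= is_odd(4)
= is_even(3)
= is_odd(2)
= is_even(1)
= is_odd(0)
n == 0: return False
= False


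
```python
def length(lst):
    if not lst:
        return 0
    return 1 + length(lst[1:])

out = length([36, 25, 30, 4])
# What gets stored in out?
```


length([36, 25, 30, 4])
= 1 + length([25, 30, 4])
= 1 + 1 + length([30, 4])
= 1 + 1 + 1 + length([4])
= 1 + 1 + 1 + 1 + length([])
= 1 + 1 + 1 + 1 + 0
= 4


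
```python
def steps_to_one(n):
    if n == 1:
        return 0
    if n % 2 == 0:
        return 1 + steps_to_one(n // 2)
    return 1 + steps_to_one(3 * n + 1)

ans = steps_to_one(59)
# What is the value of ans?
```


steps_to_one(59)
59 is odd -> 3*59+1 = 178 -> steps_to_one(178)
178 is even -> steps_to_one(89)
89 is odd -> 3*89+1 = 268 -> steps_to_one(268)
268 is even -> steps_to_one(134)
134 is even -> steps_to_one(67)
67 is odd -> 3*67+1 = 202 -> steps_to_one(202)
202 is even -> steps_to_one(101)
101 is odd -> 3*101+1 = 304 -> steps_to_one(304)
304 is even -> steps_to_one(152)
152 is even -> steps_to_one(76)
76 is even -> steps_to_one(38)
38 is even -> steps_to_one(19)
19 is odd -> 3*19+1 = 58 -> steps_to_one(58)
58 is even -> steps_to_one(29)
29 is odd -> 3*29+1 = 88 -> steps_to_one(88)
88 is even -> steps_to_one(44)
44 is even -> steps_to_one(22)
22 is even -> steps_to_one(11)
11 is odd -> 3*11+1 = 34 -> steps_to_one(34)
34 is even -> steps_to_one(17)
17 is odd -> 3*17+1 = 52 -> steps_to_one(52)
52 is even -> steps_to_one(26)
26 is even -> steps_to_one(13)
13 is odd -> 3*13+1 = 40 -> steps_to_one(40)
40 is even -> steps_to_one(20)
20 is even -> steps_to_one(10)
10 is even -> steps_to_one(5)
5 is odd -> 3*5+1 = 16 -> steps_to_one(16)
16 is even -> steps_to_one(8)
8 is even -> steps_to_one(4)
4 is even -> steps_to_one(2)
2 is even -> steps_to_one(1)
Reached 1 after 32 steps
= 32


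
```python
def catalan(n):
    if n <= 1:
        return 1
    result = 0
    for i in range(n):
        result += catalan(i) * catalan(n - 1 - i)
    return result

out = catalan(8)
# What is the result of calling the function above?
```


catalan(8)
= sum of catalan(i) * catalan(8-1-i) for i in 0..7
First compute sub-values bottom-up:
  catalan(0) = 1, catalan(1) = 1
  catalan(2) = 1*1 + 1*1 = 2
  catalan(3) = 1*2 + 1*1 + 2*1 = 5
  catalan(4) = 1*5 + 1*2 + 2*1 + 5*1 = 14
  catalan(5) = 1*14 + 1*5 + 2*2 + 5*1 + 14*1 = 42
  catalan(6) = 1*42 + 1*14 + 2*5 + 5*2 + 14*1 + 42*1 = 132
  catalan(7) = 1*132 + 1*42 + 2*14 + 5*5 + 14*2 + 42*1 + 132*1 = 429
Now catalan(8):
  catalan(0)*catalan(7) = 1*429 = 429
  catalan(1)*catalan(6) = 1*132 = 132
  catalan(2)*catalan(5) = 2*42 = 84
  catalan(3)*catalan(4) = 5*14 = 70
  catalan(4)*catalan(3) = 14*5 = 70
  catalan(5)*catalan(2) = 42*2 = 84
  catalan(6)*catalan(1) = 132*1 = 132
  catalan(7)*catalan(0) = 429*1 = 429
= 429 + 132 + 84 + 70 + 70 + 84 + 132 + 429
= 1430


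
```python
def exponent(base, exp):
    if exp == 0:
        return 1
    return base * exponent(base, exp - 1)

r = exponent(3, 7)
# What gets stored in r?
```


exponent(3, 7)
= 3 * exponent(3, 6)
= 3 * 3 * exponent(3, 5)
= 3 * 3 * 3 * exponent(3, 4)
= 3 * 3 * 3 * 3 * exponent(3, 3)
= 3 * 3 * 3 * 3 * 3 * exponent(3, 2)
= 3 * 3 * 3 * 3 * 3 * 3 * exponent(3, 1)
= 3 * 3 * 3 * 3 * 3 * 3 * 3 * exponent(3, 0)
= 3 * 3 * 3 * 3 * 3 * 3 * 3 * 1
= 2187


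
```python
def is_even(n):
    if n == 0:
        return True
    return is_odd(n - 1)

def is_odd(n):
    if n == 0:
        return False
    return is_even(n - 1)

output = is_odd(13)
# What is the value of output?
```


is_odd(13)
= is_even(12)
= is_odd(11)
= is_even(10)
= is_odd(9)
= is_even(8)
= is_odd(7)
= is_even(6)
= is_odd(5)
= is_even(4)
= is_odd(3)
= is_even(2)
= is_odd(1)
= is_even(0)
n == 0: return True
= True


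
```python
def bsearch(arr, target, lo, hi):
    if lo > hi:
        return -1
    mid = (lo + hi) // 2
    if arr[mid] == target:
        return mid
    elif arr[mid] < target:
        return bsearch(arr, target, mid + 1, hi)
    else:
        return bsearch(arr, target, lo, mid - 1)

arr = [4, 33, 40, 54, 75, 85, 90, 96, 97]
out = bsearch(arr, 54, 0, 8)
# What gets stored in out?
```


bsearch(arr, 54, 0, 8)
lo=0, hi=8, mid=4, arr[mid]=75
75 > 54, search left half
lo=0, hi=3, mid=1, arr[mid]=33
33 < 54, search right half
lo=2, hi=3, mid=2, arr[mid]=40
40 < 54, search right half
lo=3, hi=3, mid=3, arr[mid]=54
arr[3] == 54, found at index 3
= 3


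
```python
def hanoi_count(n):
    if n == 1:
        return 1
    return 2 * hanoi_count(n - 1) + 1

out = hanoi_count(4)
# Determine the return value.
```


hanoi_count(4)
= 2 * hanoi_count(3) + 1
= 2 * (2 * hanoi_count(2) + 1) + 1
= 2 * (2 * (2 * hanoi_count(1) + 1) + 1) + 1
Now compute bottom-up:
hanoi_count(1) = 1
hanoi_count(2) = 2 * 1 + 1 = 3
hanoi_count(3) = 2 * 3 + 1 = 7
hanoi_count(4) = 2 * 7 + 1 = 15
= 15


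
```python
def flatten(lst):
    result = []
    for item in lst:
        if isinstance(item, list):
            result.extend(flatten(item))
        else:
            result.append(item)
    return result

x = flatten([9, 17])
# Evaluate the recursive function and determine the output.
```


flatten([9, 17])
Processing each element:
  9 is not a list -> append 9
  17 is not a list -> append 17
= [9, 17]


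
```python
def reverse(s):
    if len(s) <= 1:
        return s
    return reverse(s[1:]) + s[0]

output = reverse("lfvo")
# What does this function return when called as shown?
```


reverse("lfvo")
= reverse("fvo") + "l"
= reverse("vo") + "f" + "l"
= reverse("o") + "v" + "f" + "l"
= "o" + "v" + "f" + "l"
= "ovfl"


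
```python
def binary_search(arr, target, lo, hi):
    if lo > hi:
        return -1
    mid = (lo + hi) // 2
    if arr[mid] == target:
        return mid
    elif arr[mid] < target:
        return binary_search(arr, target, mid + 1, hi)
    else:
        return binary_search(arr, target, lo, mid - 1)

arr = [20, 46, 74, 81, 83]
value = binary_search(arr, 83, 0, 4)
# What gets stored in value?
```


binary_search(arr, 83, 0, 4)
lo=0, hi=4, mid=2, arr[mid]=74
74 < 83, search right half
lo=3, hi=4, mid=3, arr[mid]=81
81 < 83, search right half
lo=4, hi=4, mid=4, arr[mid]=83
arr[4] == 83, found at index 4
= 4


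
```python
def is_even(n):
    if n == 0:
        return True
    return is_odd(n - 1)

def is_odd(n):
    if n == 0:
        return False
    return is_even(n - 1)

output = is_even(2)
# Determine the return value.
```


is_even(2)
= is_odd(1)
= is_even(0)
n == 0: return True
= True


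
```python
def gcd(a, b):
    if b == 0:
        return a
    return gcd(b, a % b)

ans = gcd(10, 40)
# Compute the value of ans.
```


gcd(10, 40)
= gcd(40, 10 % 40) = gcd(40, 10)
= gcd(10, 40 % 10) = gcd(10, 0)
b == 0, return a = 10


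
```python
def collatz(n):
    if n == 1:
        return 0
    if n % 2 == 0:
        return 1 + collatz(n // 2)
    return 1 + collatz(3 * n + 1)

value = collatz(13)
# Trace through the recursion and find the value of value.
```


collatz(13)
13 is odd -> 3*13+1 = 40 -> collatz(40)
40 is even -> collatz(20)
20 is even -> collatz(10)
10 is even -> collatz(5)
5 is odd -> 3*5+1 = 16 -> collatz(16)
16 is even -> collatz(8)
8 is even -> collatz(4)
4 is even -> collatz(2)
2 is even -> collatz(1)
Reached 1 after 9 steps
= 9


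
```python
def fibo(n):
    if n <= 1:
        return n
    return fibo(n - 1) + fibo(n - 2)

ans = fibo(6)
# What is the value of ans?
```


fibo(6)
= fibo(5) + fibo(4)
= (fibo(4) + fibo(3)) + fibo(4)
Computing bottom-up: fibo(0)=0, fibo(1)=1, fibo(2)=1, fibo(3)=2, fibo(4)=3, fibo(5)=5, fibo(6)=8
= 8


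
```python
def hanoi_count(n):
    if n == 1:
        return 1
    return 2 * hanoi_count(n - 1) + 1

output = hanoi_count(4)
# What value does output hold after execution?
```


hanoi_count(4)
= 2 * hanoi_count(3) + 1
= 2 * (2 * hanoi_count(2) + 1) + 1
= 2 * (2 * (2 * hanoi_count(1) + 1) + 1) + 1
Now compute bottom-up:
hanoi_count(1) = 1
hanoi_count(2) = 2 * 1 + 1 = 3
hanoi_count(3) = 2 * 3 + 1 = 7
hanoi_count(4) = 2 * 7 + 1 = 15
= 15


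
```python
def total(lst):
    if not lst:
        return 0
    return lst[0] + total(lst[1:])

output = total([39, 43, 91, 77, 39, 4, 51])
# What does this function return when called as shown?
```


total([39, 43, 91, 77, 39, 4, 51])
= 39 + total([43, 91, 77, 39, 4, 51])
= 39 + 43 + total([91, 77, 39, 4, 51])
= 39 + 43 + 91 + total([77, 39, 4, 51])
= 39 + 43 + 91 + 77 + total([39, 4, 51])
= 39 + 43 + 91 + 77 + 39 + total([4, 51])
= 39 + 43 + 91 + 77 + 39 + 4 + total([51])
= 39 + 43 + 91 + 77 + 39 + 4 + 51 + total([])
= 39 + 43 + 91 + 77 + 39 + 4 + 51 + 0
= 344


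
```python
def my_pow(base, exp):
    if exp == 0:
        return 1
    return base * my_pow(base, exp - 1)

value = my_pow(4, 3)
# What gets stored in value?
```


my_pow(4, 3)
= 4 * my_pow(4, 2)
= 4 * 4 * my_pow(4, 1)
= 4 * 4 * 4 * my_pow(4, 0)
= 4 * 4 * 4 * 1
= 64


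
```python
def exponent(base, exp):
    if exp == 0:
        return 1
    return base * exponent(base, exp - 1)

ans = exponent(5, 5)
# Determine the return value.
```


exponent(5, 5)
= 5 * exponent(5, 4)
= 5 * 5 * exponent(5, 3)
= 5 * 5 * 5 * exponent(5, 2)
= 5 * 5 * 5 * 5 * exponent(5, 1)
= 5 * 5 * 5 * 5 * 5 * exponent(5, 0)
= 5 * 5 * 5 * 5 * 5 * 1
= 3125


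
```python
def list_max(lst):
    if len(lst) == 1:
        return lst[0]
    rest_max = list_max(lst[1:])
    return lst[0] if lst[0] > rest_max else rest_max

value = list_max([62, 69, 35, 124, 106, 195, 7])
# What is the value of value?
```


list_max([62, 69, 35, 124, 106, 195, 7])
= compare 62 with list_max([69, 35, 124, 106, 195, 7])
= compare 69 with list_max([35, 124, 106, 195, 7])
= compare 35 with list_max([124, 106, 195, 7])
= compare 124 with list_max([106, 195, 7])
= compare 106 with list_max([195, 7])
= compare 195 with list_max([7])
Base: list_max([7]) = 7
compare 195 with 7: max = 195
compare 106 with 195: max = 195
compare 124 with 195: max = 195
compare 35 with 195: max = 195
compare 69 with 195: max = 195
compare 62 with 195: max = 195
= 195


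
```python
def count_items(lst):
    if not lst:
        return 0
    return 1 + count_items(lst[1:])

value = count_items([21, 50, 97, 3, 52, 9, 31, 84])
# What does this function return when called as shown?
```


count_items([21, 50, 97, 3, 52, 9, 31, 84])
= 1 + count_items([50, 97, 3, 52, 9, 31, 84])
= 1 + 1 + count_items([97, 3, 52, 9, 31, 84])
= 1 + 1 + 1 + count_items([3, 52, 9, 31, 84])
= 1 + 1 + 1 + 1 + count_items([52, 9, 31, 84])
= 1 + 1 + 1 + 1 + 1 + count_items([9, 31, 84])
= 1 + 1 + 1 + 1 + 1 + 1 + count_items([31, 84])
= 1 + 1 + 1 + 1 + 1 + 1 + 1 + count_items([84])
= 1 + 1 + 1 + 1 + 1 + 1 + 1 + 1 + count_items([])
= 1 + 1 + 1 + 1 + 1 + 1 + 1 + 1 + 0
= 8


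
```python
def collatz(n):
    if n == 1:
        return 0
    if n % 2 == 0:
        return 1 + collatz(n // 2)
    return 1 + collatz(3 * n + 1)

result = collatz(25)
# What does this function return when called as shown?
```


collatz(25)
25 is odd -> 3*25+1 = 76 -> collatz(76)
76 is even -> collatz(38)
38 is even -> collatz(19)
19 is odd -> 3*19+1 = 58 -> collatz(58)
58 is even -> collatz(29)
29 is odd -> 3*29+1 = 88 -> collatz(88)
88 is even -> collatz(44)
44 is even -> collatz(22)
22 is even -> collatz(11)
11 is odd -> 3*11+1 = 34 -> collatz(34)
34 is even -> collatz(17)
17 is odd -> 3*17+1 = 52 -> collatz(52)
52 is even -> collatz(26)
26 is even -> collatz(13)
13 is odd -> 3*13+1 = 40 -> collatz(40)
40 is even -> collatz(20)
20 is even -> collatz(10)
10 is even -> collatz(5)
5 is odd -> 3*5+1 = 16 -> collatz(16)
16 is even -> collatz(8)
8 is even -> collatz(4)
4 is even -> collatz(2)
2 is even -> collatz(1)
Reached 1 after 23 steps
= 23


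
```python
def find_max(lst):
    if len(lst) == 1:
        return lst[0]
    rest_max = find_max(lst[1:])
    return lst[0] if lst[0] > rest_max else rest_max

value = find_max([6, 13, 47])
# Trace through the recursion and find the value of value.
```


find_max([6, 13, 47])
= compare 6 with find_max([13, 47])
= compare 13 with find_max([47])
Base: find_max([47]) = 47
compare 13 with 47: max = 47
compare 6 with 47: max = 47
= 47


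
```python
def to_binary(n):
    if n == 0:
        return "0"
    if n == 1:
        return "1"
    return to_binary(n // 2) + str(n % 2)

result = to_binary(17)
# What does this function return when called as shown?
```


to_binary(17)
= to_binary(8) + "1"
= to_binary(4) + "0" + "1"
= to_binary(2) + "0" + "0" + "1"
= to_binary(1) + "0" + "0" + "0" + "1"
= "1" + "0" + "0" + "0" + "1"
= "10001"


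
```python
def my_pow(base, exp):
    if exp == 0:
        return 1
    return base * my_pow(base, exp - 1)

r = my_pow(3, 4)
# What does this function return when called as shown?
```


my_pow(3, 4)
= 3 * my_pow(3, 3)
= 3 * 3 * my_pow(3, 2)
= 3 * 3 * 3 * my_pow(3, 1)
= 3 * 3 * 3 * 3 * my_pow(3, 0)
= 3 * 3 * 3 * 3 * 1
= 81


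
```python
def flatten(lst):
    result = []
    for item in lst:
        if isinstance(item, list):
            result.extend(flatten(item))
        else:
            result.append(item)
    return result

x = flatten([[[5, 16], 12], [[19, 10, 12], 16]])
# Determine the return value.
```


flatten([[[5, 16], 12], [[19, 10, 12], 16]])
Processing each element:
  [[5, 16], 12] is a list -> flatten recursively -> [5, 16, 12]
  [[19, 10, 12], 16] is a list -> flatten recursively -> [19, 10, 12, 16]
= [5, 16, 12, 19, 10, 12, 16]


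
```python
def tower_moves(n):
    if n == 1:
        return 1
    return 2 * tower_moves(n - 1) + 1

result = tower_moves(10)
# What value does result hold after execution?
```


tower_moves(10)
= 2 * tower_moves(9) + 1
= 2 * (2 * tower_moves(8) + 1) + 1
= 2 * (2 * (2 * tower_moves(7) + 1) + 1) + 1
= 2 * (2 * (2 * (2 * tower_moves(6) + 1) + 1) + 1) + 1
= 2 * (2 * (2 * (2 * (2 * tower_moves(5) + 1) + 1) + 1) + 1) + 1
= 2 * (2 * (2 * (2 * (2 * (2 * tower_moves(4) + 1) + 1) + 1) + 1) + 1) + 1
= 2 * (2 * (2 * (2 * (2 * (2 * (2 * tower_moves(3) + 1) + 1) + 1) + 1) + 1) + 1) + 1
= 2 * (2 * (2 * (2 * (2 * (2 * (2 * (2 * tower_moves(2) + 1) + 1) + 1) + 1) + 1) + 1) + 1) + 1
= 2 * (2 * (2 * (2 * (2 * (2 * (2 * (2 * (2 * tower_moves(1) + 1) + 1) + 1) + 1) + 1) + 1) + 1) + 1) + 1
Now compute bottom-up:
tower_moves(1) = 1
tower_moves(2) = 2 * 1 + 1 = 3
tower_moves(3) = 2 * 3 + 1 = 7
tower_moves(4) = 2 * 7 + 1 = 15
tower_moves(5) = 2 * 15 + 1 = 31
tower_moves(6) = 2 * 31 + 1 = 63
tower_moves(7) = 2 * 63 + 1 = 127
tower_moves(8) = 2 * 127 + 1 = 255
tower_moves(9) = 2 * 255 + 1 = 511
tower_moves(10) = 2 * 511 + 1 = 1023
= 1023


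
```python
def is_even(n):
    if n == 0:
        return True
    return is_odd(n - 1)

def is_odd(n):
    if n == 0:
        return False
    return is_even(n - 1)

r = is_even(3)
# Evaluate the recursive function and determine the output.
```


is_even(3)
= is_odd(2)
= is_even(1)
= is_odd(0)
n == 0: return False
= False


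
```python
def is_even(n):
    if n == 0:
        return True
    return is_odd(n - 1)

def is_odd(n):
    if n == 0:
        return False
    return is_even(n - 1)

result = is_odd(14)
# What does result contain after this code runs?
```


is_odd(14)
= is_even(13)
= is_odd(12)
= is_even(11)
= is_odd(10)
= is_even(9)
= is_odd(8)
= is_even(7)
= is_odd(6)
= is_even(5)
= is_odd(4)
= is_even(3)
= is_odd(2)
= is_even(1)
= is_odd(0)
n == 0: return False
= False


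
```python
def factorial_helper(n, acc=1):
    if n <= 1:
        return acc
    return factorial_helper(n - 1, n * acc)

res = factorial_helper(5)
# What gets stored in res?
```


factorial_helper(5, 1)
= factorial_helper(4, 5 * 1) = factorial_helper(4, 5)
= factorial_helper(3, 4 * 5) = factorial_helper(3, 20)
= factorial_helper(2, 3 * 20) = factorial_helper(2, 60)
= factorial_helper(1, 2 * 60) = factorial_helper(1, 120)
n <= 1, return acc = 120


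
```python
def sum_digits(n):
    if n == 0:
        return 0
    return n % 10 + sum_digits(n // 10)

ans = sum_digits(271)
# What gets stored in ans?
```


sum_digits(271)
= 1 + sum_digits(27)
= 1 + 7 + sum_digits(2)
= 1 + 7 + 2 + sum_digits(0)
= 1 + 7 + 2 + 0
= 10


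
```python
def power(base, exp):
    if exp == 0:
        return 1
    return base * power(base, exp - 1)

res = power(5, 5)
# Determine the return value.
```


power(5, 5)
= 5 * power(5, 4)
= 5 * 5 * power(5, 3)
= 5 * 5 * 5 * power(5, 2)
= 5 * 5 * 5 * 5 * power(5, 1)
= 5 * 5 * 5 * 5 * 5 * power(5, 0)
= 5 * 5 * 5 * 5 * 5 * 1
= 3125


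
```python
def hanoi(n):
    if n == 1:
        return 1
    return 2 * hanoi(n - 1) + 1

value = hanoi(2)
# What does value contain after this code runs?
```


hanoi(2)
= 2 * hanoi(1) + 1
Now compute bottom-up:
hanoi(1) = 1
hanoi(2) = 2 * 1 + 1 = 3
= 3


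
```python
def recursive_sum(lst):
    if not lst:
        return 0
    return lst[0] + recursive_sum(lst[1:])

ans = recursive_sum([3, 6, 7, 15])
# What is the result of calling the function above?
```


recursive_sum([3, 6, 7, 15])
= 3 + recursive_sum([6, 7, 15])
= 3 + 6 + recursive_sum([7, 15])
= 3 + 6 + 7 + recursive_sum([15])
= 3 + 6 + 7 + 15 + recursive_sum([])
= 3 + 6 + 7 + 15 + 0
= 31


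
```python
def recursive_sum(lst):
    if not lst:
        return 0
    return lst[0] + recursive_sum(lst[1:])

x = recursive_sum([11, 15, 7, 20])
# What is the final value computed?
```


recursive_sum([11, 15, 7, 20])
= 11 + recursive_sum([15, 7, 20])
= 11 + 15 + recursive_sum([7, 20])
= 11 + 15 + 7 + recursive_sum([20])
= 11 + 15 + 7 + 20 + recursive_sum([])
= 11 + 15 + 7 + 20 + 0
= 53


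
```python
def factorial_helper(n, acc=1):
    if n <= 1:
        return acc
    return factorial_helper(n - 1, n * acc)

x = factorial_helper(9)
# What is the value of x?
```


factorial_helper(9, 1)
= factorial_helper(8, 9 * 1) = factorial_helper(8, 9)
= factorial_helper(7, 8 * 9) = factorial_helper(7, 72)
= factorial_helper(6, 7 * 72) = factorial_helper(6, 504)
= factorial_helper(5, 6 * 504) = factorial_helper(5, 3024)
= factorial_helper(4, 5 * 3024) = factorial_helper(4, 15120)
= factorial_helper(3, 4 * 15120) = factorial_helper(3, 60480)
= factorial_helper(2, 3 * 60480) = factorial_helper(2, 181440)
= factorial_helper(1, 2 * 181440) = factorial_helper(1, 362880)
n <= 1, return acc = 362880


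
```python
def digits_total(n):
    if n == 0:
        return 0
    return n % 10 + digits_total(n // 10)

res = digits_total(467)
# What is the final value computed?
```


digits_total(467)
= 7 + digits_total(46)
= 7 + 6 + digits_total(4)
= 7 + 6 + 4 + digits_total(0)
= 7 + 6 + 4 + 0
= 17


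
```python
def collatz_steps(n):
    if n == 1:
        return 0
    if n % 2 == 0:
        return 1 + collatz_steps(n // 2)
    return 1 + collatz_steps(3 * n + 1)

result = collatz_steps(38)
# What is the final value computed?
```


collatz_steps(38)
38 is even -> collatz_steps(19)
19 is odd -> 3*19+1 = 58 -> collatz_steps(58)
58 is even -> collatz_steps(29)
29 is odd -> 3*29+1 = 88 -> collatz_steps(88)
88 is even -> collatz_steps(44)
44 is even -> collatz_steps(22)
22 is even -> collatz_steps(11)
11 is odd -> 3*11+1 = 34 -> collatz_steps(34)
34 is even -> collatz_steps(17)
17 is odd -> 3*17+1 = 52 -> collatz_steps(52)
52 is even -> collatz_steps(26)
26 is even -> collatz_steps(13)
13 is odd -> 3*13+1 = 40 -> collatz_steps(40)
40 is even -> collatz_steps(20)
20 is even -> collatz_steps(10)
10 is even -> collatz_steps(5)
5 is odd -> 3*5+1 = 16 -> collatz_steps(16)
16 is even -> collatz_steps(8)
8 is even -> collatz_steps(4)
4 is even -> collatz_steps(2)
2 is even -> collatz_steps(1)
Reached 1 after 21 steps
= 21


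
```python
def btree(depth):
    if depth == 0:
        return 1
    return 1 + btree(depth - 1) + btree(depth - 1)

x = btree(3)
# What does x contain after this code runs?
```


btree(3)
= 1 + btree(2) + btree(2)
= 1 + 2 * btree(2)
btree(k) = 2^(k+1) - 1
btree(0) = 1
btree(1) = 3
btree(2) = 7
btree(3) = 15
btree(3) = 2^4 - 1 = 15


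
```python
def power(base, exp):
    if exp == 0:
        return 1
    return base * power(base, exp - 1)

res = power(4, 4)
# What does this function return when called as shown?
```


power(4, 4)
= 4 * power(4, 3)
= 4 * 4 * power(4, 2)
= 4 * 4 * 4 * power(4, 1)
= 4 * 4 * 4 * 4 * power(4, 0)
= 4 * 4 * 4 * 4 * 1
= 256


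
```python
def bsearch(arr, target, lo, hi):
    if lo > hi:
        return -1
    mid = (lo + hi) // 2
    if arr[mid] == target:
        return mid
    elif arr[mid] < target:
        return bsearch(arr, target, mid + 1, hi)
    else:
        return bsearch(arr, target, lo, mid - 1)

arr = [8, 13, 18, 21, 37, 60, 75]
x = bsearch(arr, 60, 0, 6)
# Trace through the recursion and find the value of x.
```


bsearch(arr, 60, 0, 6)
lo=0, hi=6, mid=3, arr[mid]=21
21 < 60, search right half
lo=4, hi=6, mid=5, arr[mid]=60
arr[5] == 60, found at index 5
= 5


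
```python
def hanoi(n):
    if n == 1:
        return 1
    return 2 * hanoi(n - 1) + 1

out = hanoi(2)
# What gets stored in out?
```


hanoi(2)
= 2 * hanoi(1) + 1
Now compute bottom-up:
hanoi(1) = 1
hanoi(2) = 2 * 1 + 1 = 3
= 3


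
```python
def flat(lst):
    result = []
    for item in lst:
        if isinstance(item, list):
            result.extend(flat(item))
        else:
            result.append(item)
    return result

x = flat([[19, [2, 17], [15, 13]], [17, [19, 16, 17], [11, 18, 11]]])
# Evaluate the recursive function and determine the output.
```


flat([[19, [2, 17], [15, 13]], [17, [19, 16, 17], [11, 18, 11]]])
Processing each element:
  [19, [2, 17], [15, 13]] is a list -> flat recursively -> [19, 2, 17, 15, 13]
  [17, [19, 16, 17], [11, 18, 11]] is a list -> flat recursively -> [17, 19, 16, 17, 11, 18, 11]
= [19, 2, 17, 15, 13, 17, 19, 16, 17, 11, 18, 11]


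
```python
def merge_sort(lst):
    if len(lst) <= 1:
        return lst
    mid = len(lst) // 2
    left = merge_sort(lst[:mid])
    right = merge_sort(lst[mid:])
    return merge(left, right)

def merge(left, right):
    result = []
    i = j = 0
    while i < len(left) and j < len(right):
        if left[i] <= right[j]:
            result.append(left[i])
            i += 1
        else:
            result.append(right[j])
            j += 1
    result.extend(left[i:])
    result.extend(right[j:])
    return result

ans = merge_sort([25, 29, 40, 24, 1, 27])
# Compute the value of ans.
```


merge_sort([25, 29, 40, 24, 1, 27])
Split into [25, 29, 40] and [24, 1, 27]
Left sorted: [25, 29, 40]
Right sorted: [1, 24, 27]
Merge [25, 29, 40] and [1, 24, 27]
= [1, 24, 25, 27, 29, 40]


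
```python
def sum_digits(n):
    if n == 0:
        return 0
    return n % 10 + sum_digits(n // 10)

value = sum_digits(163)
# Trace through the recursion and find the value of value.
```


sum_digits(163)
= 3 + sum_digits(16)
= 3 + 6 + sum_digits(1)
= 3 + 6 + 1 + sum_digits(0)
= 3 + 6 + 1 + 0
= 10


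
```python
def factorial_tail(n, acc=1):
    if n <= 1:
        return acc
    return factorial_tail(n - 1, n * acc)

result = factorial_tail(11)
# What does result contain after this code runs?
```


factorial_tail(11, 1)
= factorial_tail(10, 11 * 1) = factorial_tail(10, 11)
= factorial_tail(9, 10 * 11) = factorial_tail(9, 110)
= factorial_tail(8, 9 * 110) = factorial_tail(8, 990)
= factorial_tail(7, 8 * 990) = factorial_tail(7, 7920)
= factorial_tail(6, 7 * 7920) = factorial_tail(6, 55440)
= factorial_tail(5, 6 * 55440) = factorial_tail(5, 332640)
= factorial_tail(4, 5 * 332640) = factorial_tail(4, 1663200)
= factorial_tail(3, 4 * 1663200) = factorial_tail(3, 6652800)
= factorial_tail(2, 3 * 6652800) = factorial_tail(2, 19958400)
= factorial_tail(1, 2 * 19958400) = factorial_tail(1, 39916800)
n <= 1, return acc = 39916800


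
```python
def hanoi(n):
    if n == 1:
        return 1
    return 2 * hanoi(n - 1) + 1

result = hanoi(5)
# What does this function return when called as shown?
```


hanoi(5)
= 2 * hanoi(4) + 1
= 2 * (2 * hanoi(3) + 1) + 1
= 2 * (2 * (2 * hanoi(2) + 1) + 1) + 1
= 2 * (2 * (2 * (2 * hanoi(1) + 1) + 1) + 1) + 1
Now compute bottom-up:
hanoi(1) = 1
hanoi(2) = 2 * 1 + 1 = 3
hanoi(3) = 2 * 3 + 1 = 7
hanoi(4) = 2 * 7 + 1 = 15
hanoi(5) = 2 * 15 + 1 = 31
= 31


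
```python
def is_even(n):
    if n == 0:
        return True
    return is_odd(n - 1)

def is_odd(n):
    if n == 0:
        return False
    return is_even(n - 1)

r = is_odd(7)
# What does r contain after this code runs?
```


is_odd(7)
= is_even(6)
= is_odd(5)
= is_even(4)
= is_odd(3)
= is_even(2)
= is_odd(1)
= is_even(0)
n == 0: return True
= True


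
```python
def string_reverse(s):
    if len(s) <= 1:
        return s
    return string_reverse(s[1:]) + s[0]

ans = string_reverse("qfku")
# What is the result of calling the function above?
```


string_reverse("qfku")
= string_reverse("fku") + "q"
= string_reverse("ku") + "f" + "q"
= string_reverse("u") + "k" + "f" + "q"
= "u" + "k" + "f" + "q"
= "ukfq"


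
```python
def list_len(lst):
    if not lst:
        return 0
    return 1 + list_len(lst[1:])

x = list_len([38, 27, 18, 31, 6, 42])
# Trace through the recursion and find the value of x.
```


list_len([38, 27, 18, 31, 6, 42])
= 1 + list_len([27, 18, 31, 6, 42])
= 1 + 1 + list_len([18, 31, 6, 42])
= 1 + 1 + 1 + list_len([31, 6, 42])
= 1 + 1 + 1 + 1 + list_len([6, 42])
= 1 + 1 + 1 + 1 + 1 + list_len([42])
= 1 + 1 + 1 + 1 + 1 + 1 + list_len([])
= 1 + 1 + 1 + 1 + 1 + 1 + 0
= 6


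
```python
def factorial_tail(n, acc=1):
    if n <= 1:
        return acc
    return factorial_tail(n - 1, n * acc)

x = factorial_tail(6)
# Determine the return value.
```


factorial_tail(6, 1)
= factorial_tail(5, 6 * 1) = factorial_tail(5, 6)
= factorial_tail(4, 5 * 6) = factorial_tail(4, 30)
= factorial_tail(3, 4 * 30) = factorial_tail(3, 120)
= factorial_tail(2, 3 * 120) = factorial_tail(2, 360)
= factorial_tail(1, 2 * 360) = factorial_tail(1, 720)
n <= 1, return acc = 720


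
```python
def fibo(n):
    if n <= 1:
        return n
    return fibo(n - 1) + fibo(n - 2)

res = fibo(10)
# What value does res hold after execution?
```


fibo(10)
= fibo(9) + fibo(8)
= (fibo(8) + fibo(7)) + fibo(8)
Computing bottom-up: fibo(0)=0, fibo(1)=1, fibo(2)=1, fibo(3)=2, fibo(4)=3, fibo(5)=5, fibo(6)=8, fibo(7)=13, fibo(8)=21, fibo(9)=34, fibo(10)=55
= 55


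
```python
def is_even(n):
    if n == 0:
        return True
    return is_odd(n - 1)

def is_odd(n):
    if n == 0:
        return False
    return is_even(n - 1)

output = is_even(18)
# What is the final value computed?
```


is_even(18)
= is_odd(17)
= is_even(16)
= is_odd(15)
= is_even(14)
= is_odd(13)
= is_even(12)
= is_odd(11)
= is_even(10)
= is_odd(9)
= is_even(8)
= is_odd(7)
= is_even(6)
= is_odd(5)
= is_even(4)
= is_odd(3)
= is_even(2)
= is_odd(1)
= is_even(0)
n == 0: return True
= True


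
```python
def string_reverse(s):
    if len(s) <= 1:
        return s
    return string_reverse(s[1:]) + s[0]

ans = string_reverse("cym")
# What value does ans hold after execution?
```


string_reverse("cym")
= string_reverse("ym") + "c"
= string_reverse("m") + "y" + "c"
= "m" + "y" + "c"
= "myc"


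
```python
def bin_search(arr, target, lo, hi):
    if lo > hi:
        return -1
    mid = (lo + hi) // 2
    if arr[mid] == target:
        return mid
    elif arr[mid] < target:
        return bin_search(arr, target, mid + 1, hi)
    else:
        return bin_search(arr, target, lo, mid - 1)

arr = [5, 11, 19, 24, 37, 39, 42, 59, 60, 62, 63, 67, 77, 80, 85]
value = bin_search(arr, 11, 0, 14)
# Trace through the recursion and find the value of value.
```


bin_search(arr, 11, 0, 14)
lo=0, hi=14, mid=7, arr[mid]=59
59 > 11, search left half
lo=0, hi=6, mid=3, arr[mid]=24
24 > 11, search left half
lo=0, hi=2, mid=1, arr[mid]=11
arr[1] == 11, found at index 1
= 1


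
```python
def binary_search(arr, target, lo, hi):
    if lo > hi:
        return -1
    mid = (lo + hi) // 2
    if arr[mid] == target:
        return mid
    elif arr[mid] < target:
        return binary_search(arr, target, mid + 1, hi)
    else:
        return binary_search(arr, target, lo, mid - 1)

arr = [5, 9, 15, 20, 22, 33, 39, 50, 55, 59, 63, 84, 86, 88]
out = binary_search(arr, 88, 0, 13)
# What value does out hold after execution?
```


binary_search(arr, 88, 0, 13)
lo=0, hi=13, mid=6, arr[mid]=39
39 < 88, search right half
lo=7, hi=13, mid=10, arr[mid]=63
63 < 88, search right half
lo=11, hi=13, mid=12, arr[mid]=86
86 < 88, search right half
lo=13, hi=13, mid=13, arr[mid]=88
arr[13] == 88, found at index 13
= 13


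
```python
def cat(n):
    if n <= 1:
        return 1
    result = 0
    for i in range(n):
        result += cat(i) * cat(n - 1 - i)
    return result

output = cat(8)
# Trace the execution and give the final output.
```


cat(8)
= sum of cat(i) * cat(8-1-i) for i in 0..7
First compute sub-values bottom-up:
  cat(0) = 1, cat(1) = 1
  cat(2) = 1*1 + 1*1 = 2
  cat(3) = 1*2 + 1*1 + 2*1 = 5
  cat(4) = 1*5 + 1*2 + 2*1 + 5*1 = 14
  cat(5) = 1*14 + 1*5 + 2*2 + 5*1 + 14*1 = 42
  cat(6) = 1*42 + 1*14 + 2*5 + 5*2 + 14*1 + 42*1 = 132
  cat(7) = 1*132 + 1*42 + 2*14 + 5*5 + 14*2 + 42*1 + 132*1 = 429
Now cat(8):
  cat(0)*cat(7) = 1*429 = 429
  cat(1)*cat(6) = 1*132 = 132
  cat(2)*cat(5) = 2*42 = 84
  cat(3)*cat(4) = 5*14 = 70
  cat(4)*cat(3) = 14*5 = 70
  cat(5)*cat(2) = 42*2 = 84
  cat(6)*cat(1) = 132*1 = 132
  cat(7)*cat(0) = 429*1 = 429
= 429 + 132 + 84 + 70 + 70 + 84 + 132 + 429
= 1430


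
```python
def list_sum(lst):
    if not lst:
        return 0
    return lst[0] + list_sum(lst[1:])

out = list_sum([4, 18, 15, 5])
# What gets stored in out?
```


list_sum([4, 18, 15, 5])
= 4 + list_sum([18, 15, 5])
= 4 + 18 + list_sum([15, 5])
= 4 + 18 + 15 + list_sum([5])
= 4 + 18 + 15 + 5 + list_sum([])
= 4 + 18 + 15 + 5 + 0
= 42


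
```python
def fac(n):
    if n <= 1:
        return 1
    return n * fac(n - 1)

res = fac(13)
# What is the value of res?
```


fac(13)
= 13 * fac(12)
= 13 * 12 * fac(11)
= 13 * 12 * 11 * fac(10)
= 13 * 12 * 11 * 10 * fac(9)
= 13 * 12 * 11 * 10 * 9 * fac(8)
= 13 * 12 * 11 * 10 * 9 * 8 * fac(7)
= 13 * 12 * 11 * 10 * 9 * 8 * 7 * fac(6)
= 13 * 12 * 11 * 10 * 9 * 8 * 7 * 6 * fac(5)
= 13 * 12 * 11 * 10 * 9 * 8 * 7 * 6 * 5 * fac(4)
= 13 * 12 * 11 * 10 * 9 * 8 * 7 * 6 * 5 * 4 * fac(3)
= 13 * 12 * 11 * 10 * 9 * 8 * 7 * 6 * 5 * 4 * 3 * fac(2)
= 13 * 12 * 11 * 10 * 9 * 8 * 7 * 6 * 5 * 4 * 3 * 2 * fac(1)
= 13 * 12 * 11 * 10 * 9 * 8 * 7 * 6 * 5 * 4 * 3 * 2 * 1
= 6227020800


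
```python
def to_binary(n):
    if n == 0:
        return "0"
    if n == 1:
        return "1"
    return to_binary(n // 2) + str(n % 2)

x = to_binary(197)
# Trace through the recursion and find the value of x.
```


to_binary(197)
= to_binary(98) + "1"
= to_binary(49) + "0" + "1"
= to_binary(24) + "1" + "0" + "1"
= to_binary(12) + "0" + "1" + "0" + "1"
= to_binary(6) + "0" + "0" + "1" + "0" + "1"
= to_binary(3) + "0" + "0" + "0" + "1" + "0" + "1"
= to_binary(1) + "1" + "0" + "0" + "0" + "1" + "0" + "1"
= "1" + "1" + "0" + "0" + "0" + "1" + "0" + "1"
= "11000101"


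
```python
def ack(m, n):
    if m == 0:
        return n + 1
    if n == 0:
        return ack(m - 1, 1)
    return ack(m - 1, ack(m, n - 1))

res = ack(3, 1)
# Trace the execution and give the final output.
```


ack(3, 1)
= ack(2, ack(3, 0))
First compute ack(3, 0) = 5
= ack(2, 5)
= 13


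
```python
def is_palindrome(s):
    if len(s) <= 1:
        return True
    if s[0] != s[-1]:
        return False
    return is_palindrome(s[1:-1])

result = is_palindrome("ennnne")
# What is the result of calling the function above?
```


is_palindrome("ennnne")
"ennnne": s[0]='e' == s[-1]='e' -> is_palindrome("nnnn")
"nnnn": s[0]='n' == s[-1]='n' -> is_palindrome("nn")
"nn": s[0]='n' == s[-1]='n' -> is_palindrome("")
"": len <= 1 -> True
= True


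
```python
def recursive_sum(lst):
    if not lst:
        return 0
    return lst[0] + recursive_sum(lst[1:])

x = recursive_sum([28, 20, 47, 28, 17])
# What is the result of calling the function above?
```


recursive_sum([28, 20, 47, 28, 17])
= 28 + recursive_sum([20, 47, 28, 17])
= 28 + 20 + recursive_sum([47, 28, 17])
= 28 + 20 + 47 + recursive_sum([28, 17])
= 28 + 20 + 47 + 28 + recursive_sum([17])
= 28 + 20 + 47 + 28 + 17 + recursive_sum([])
= 28 + 20 + 47 + 28 + 17 + 0
= 140


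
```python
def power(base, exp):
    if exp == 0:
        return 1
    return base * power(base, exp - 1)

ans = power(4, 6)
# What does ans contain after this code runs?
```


power(4, 6)
= 4 * power(4, 5)
= 4 * 4 * power(4, 4)
= 4 * 4 * 4 * power(4, 3)
= 4 * 4 * 4 * 4 * power(4, 2)
= 4 * 4 * 4 * 4 * 4 * power(4, 1)
= 4 * 4 * 4 * 4 * 4 * 4 * power(4, 0)
= 4 * 4 * 4 * 4 * 4 * 4 * 1
= 4096


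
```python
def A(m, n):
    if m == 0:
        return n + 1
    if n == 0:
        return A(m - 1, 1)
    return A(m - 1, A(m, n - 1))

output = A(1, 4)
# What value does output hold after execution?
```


A(1, 4)
= A(0, A(1, 3))
First compute A(1, 3) = 5
= A(0, 5)
= 6


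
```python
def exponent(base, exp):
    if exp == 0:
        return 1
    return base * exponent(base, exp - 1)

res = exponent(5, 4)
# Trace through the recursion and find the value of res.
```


exponent(5, 4)
= 5 * exponent(5, 3)
= 5 * 5 * exponent(5, 2)
= 5 * 5 * 5 * exponent(5, 1)
= 5 * 5 * 5 * 5 * exponent(5, 0)
= 5 * 5 * 5 * 5 * 1
= 625


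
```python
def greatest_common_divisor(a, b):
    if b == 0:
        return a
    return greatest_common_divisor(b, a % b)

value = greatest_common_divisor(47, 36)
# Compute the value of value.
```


greatest_common_divisor(47, 36)
= greatest_common_divisor(36, 47 % 36) = greatest_common_divisor(36, 11)
= greatest_common_divisor(11, 36 % 11) = greatest_common_divisor(11, 3)
= greatest_common_divisor(3, 11 % 3) = greatest_common_divisor(3, 2)
= greatest_common_divisor(2, 3 % 2) = greatest_common_divisor(2, 1)
= greatest_common_divisor(1, 2 % 1) = greatest_common_divisor(1, 0)
b == 0, return a = 1


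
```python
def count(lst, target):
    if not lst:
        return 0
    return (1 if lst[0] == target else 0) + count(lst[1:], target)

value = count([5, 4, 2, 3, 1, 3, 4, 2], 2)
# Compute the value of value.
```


count([5, 4, 2, 3, 1, 3, 4, 2], 2)
lst[0]=5 != 2: 0 + count([4, 2, 3, 1, 3, 4, 2], 2)
lst[0]=4 != 2: 0 + count([2, 3, 1, 3, 4, 2], 2)
lst[0]=2 == 2: 1 + count([3, 1, 3, 4, 2], 2)
lst[0]=3 != 2: 0 + count([1, 3, 4, 2], 2)
lst[0]=1 != 2: 0 + count([3, 4, 2], 2)
lst[0]=3 != 2: 0 + count([4, 2], 2)
lst[0]=4 != 2: 0 + count([2], 2)
lst[0]=2 == 2: 1 + count([], 2)
= 2


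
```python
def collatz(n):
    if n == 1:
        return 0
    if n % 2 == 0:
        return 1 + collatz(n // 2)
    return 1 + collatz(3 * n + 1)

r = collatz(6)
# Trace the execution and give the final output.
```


collatz(6)
6 is even -> collatz(3)
3 is odd -> 3*3+1 = 10 -> collatz(10)
10 is even -> collatz(5)
5 is odd -> 3*5+1 = 16 -> collatz(16)
16 is even -> collatz(8)
8 is even -> collatz(4)
4 is even -> collatz(2)
2 is even -> collatz(1)
Reached 1 after 8 steps
= 8


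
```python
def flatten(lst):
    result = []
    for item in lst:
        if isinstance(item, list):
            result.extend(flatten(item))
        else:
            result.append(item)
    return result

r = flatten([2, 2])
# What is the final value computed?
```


flatten([2, 2])
Processing each element:
  2 is not a list -> append 2
  2 is not a list -> append 2
= [2, 2]


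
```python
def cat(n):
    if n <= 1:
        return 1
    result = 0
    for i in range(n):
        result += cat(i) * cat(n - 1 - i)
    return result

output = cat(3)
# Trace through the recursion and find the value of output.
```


cat(3)
= sum of cat(i) * cat(3-1-i) for i in 0..2
First compute sub-values bottom-up:
  cat(0) = 1, cat(1) = 1
  cat(2) = 1*1 + 1*1 = 2
Now cat(3):
  cat(0)*cat(2) = 1*2 = 2
  cat(1)*cat(1) = 1*1 = 1
  cat(2)*cat(0) = 2*1 = 2
= 2 + 1 + 2
= 5


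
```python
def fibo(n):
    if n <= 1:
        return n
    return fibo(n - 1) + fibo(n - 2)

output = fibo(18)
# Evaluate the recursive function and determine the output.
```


fibo(18)
= fibo(17) + fibo(16)
= (fibo(16) + fibo(15)) + fibo(16)
Computing bottom-up: fibo(0)=0, fibo(1)=1, fibo(2)=1, fibo(3)=2, fibo(4)=3, fibo(5)=5, fibo(6)=8, fibo(7)=13, fibo(8)=21, fibo(9)=34, fibo(10)=55, fibo(11)=89, fibo(12)=144, fibo(13)=233, fibo(14)=377, fibo(15)=610, fibo(16)=987, fibo(17)=1597, fibo(18)=2584
= 2584


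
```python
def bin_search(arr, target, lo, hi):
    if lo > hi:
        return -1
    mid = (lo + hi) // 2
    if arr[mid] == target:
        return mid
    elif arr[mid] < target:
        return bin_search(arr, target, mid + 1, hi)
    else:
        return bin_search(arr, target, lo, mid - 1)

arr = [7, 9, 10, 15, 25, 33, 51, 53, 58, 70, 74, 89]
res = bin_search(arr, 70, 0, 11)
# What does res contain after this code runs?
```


bin_search(arr, 70, 0, 11)
lo=0, hi=11, mid=5, arr[mid]=33
33 < 70, search right half
lo=6, hi=11, mid=8, arr[mid]=58
58 < 70, search right half
lo=9, hi=11, mid=10, arr[mid]=74
74 > 70, search left half
lo=9, hi=9, mid=9, arr[mid]=70
arr[9] == 70, found at index 9
= 9
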